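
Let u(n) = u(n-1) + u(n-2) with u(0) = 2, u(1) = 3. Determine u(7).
Computing the sequence terms:
2, 3, 5, 8, 13, 21, 34, 55

55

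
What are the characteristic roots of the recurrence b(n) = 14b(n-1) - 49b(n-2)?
Substitute b(n) = rⁿ and divide through by rⁿ⁻²: r² - 14r + 49 = 0
Factor: (r - 7)² = 0, so r = 7 (double root).
General solution: b(n) = (A + Bn)·7ⁿ

Characteristic: r² - 14r + 49 = 0, Roots: r = 7 (double root)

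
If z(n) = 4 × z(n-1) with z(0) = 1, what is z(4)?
Computing step by step:
z(0) = 1
z(1) = 4 × 1 = 4
z(2) = 4 × 4 = 16
z(3) = 4 × 16 = 64
z(4) = 4 × 64 = 256

256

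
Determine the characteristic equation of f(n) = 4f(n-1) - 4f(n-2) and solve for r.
Substitute f(n) = rⁿ and divide through by rⁿ⁻²: r² - 4r + 4 = 0
Factor: (r - 2)² = 0, so r = 2 (double root).
General solution: f(n) = (A + Bn)·2ⁿ

Characteristic: r² - 4r + 4 = 0, Roots: r = 2 (double root)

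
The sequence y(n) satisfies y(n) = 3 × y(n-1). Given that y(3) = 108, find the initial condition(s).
In general y(n) = 3ⁿ · y(0). At n = 3: y(0) = y(3) / 3^3 = 108 / 27 = 4.

y(0) = 4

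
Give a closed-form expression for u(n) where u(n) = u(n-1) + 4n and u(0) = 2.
Recurrence: u(n) = u(n-1) + 4n, initial: u(0) = 2.
Telescoping: u(n) = u(0) + 4·Σᵢ₌₁ⁿ i = 2 + 4·n(n+1)/2.

u(n) = 4·n(n+1)/2 + 2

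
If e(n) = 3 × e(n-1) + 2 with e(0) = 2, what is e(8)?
Computing step by step:
e(0) = 2
e(1) = 3 × 2 + 2 = 8
e(2) = 3 × 8 + 2 = 26
e(3) = 3 × 26 + 2 = 80
e(4) = 3 × 80 + 2 = 242
e(5) = 3 × 242 + 2 = 728
e(6) = 3 × 728 + 2 = 2186
e(7) = 3 × 2186 + 2 = 6560
e(8) = 3 × 6560 + 2 = 19682

19682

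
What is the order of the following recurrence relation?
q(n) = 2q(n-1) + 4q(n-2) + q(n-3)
The order is the largest lag k for which q(n-k) appears. Here the deepest term is q(n-3), so the order is 3.

Order 3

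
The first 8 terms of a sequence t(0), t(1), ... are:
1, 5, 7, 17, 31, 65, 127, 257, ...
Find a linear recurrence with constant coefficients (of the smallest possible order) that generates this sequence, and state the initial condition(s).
Look for the lowest-order linear relation among consecutive terms.
Observation: t(n) - 1·t(n-1) - (2)·t(n-2) = 0 holds for the shown terms, and no order-1 relation t(n) = α·t(n-1) + β fits.
Check at n=3: 1·7 + (2)·5 = 17. ✓

t(n) = t(n-1) + 2t(n-2), t(0) = 1, t(1) = 5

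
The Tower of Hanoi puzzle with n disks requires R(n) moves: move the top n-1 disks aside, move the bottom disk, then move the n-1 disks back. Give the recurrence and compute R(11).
Moving n disks = move the top n-1 disks aside (R(n-1) moves) + move the largest disk (1 move) + move the n-1 disks back on top (R(n-1) moves), so R(n) = 2R(n-1) + 1, with R(1) = 1 (a single disk takes one move).
First terms: 1, 3, 7, 15, 31, 63, … — each is one less than a power of 2. Indeed R(n) + 1 = 2(R(n-1) + 1) with R(1) + 1 = 2, so R(n) + 1 = 2ⁿ and R(n) = 2ⁿ - 1.
Hence R(11) = 2^11 - 1 = 2048 - 1 = 2047.

R(n) = 2R(n-1) + 1, R(1) = 1; R(11) = 2047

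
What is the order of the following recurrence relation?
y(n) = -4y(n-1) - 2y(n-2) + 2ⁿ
The order is the largest lag k for which y(n-k) appears. Here the deepest term is y(n-2) (the 2ⁿ term is non-homogeneous and does not affect the order), so the order is 2.

Order 2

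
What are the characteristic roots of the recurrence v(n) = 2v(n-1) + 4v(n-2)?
Substitute v(n) = rⁿ and divide through by rⁿ⁻²: r² - 2r - 4 = 0
Discriminant: 2² + 4·4 = 20, not a perfect square, so by the quadratic formula r = (2 ± √20)/2.
General solution: v(n) = A·r₁ⁿ + B·r₂ⁿ where r₁,r₂ = (2 ± √20)/2

Characteristic: r² - 2r - 4 = 0, Roots: r = (2 ± √20)/2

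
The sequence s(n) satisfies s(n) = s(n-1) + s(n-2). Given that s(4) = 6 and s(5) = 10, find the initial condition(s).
Work backwards using s(k) = s(k+2) - s(k+1):
s(3) = s(5) - s(4) = 10 - 6 = 4
s(2) = s(4) - s(3) = 6 - 4 = 2
s(1) = s(3) - s(2) = 4 - 2 = 2
s(0) = s(2) - s(1) = 2 - 2 = 0

s(0) = 0, s(1) = 2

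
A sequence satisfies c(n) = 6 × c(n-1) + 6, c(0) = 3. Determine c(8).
Computing step by step:
c(0) = 3
c(1) = 6 × 3 + 6 = 24
c(2) = 6 × 24 + 6 = 150
c(3) = 6 × 150 + 6 = 906
c(4) = 6 × 906 + 6 = 5442
c(5) = 6 × 5442 + 6 = 32658
c(6) = 6 × 32658 + 6 = 195954
c(7) = 6 × 195954 + 6 = 1175730
c(8) = 6 × 1175730 + 6 = 7054386

7054386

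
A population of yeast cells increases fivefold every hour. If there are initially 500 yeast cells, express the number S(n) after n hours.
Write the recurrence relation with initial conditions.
Each hour multiplies the count by 5, so the count after n hours depends only on the count after n-1 hours: S(n) = 5 × S(n-1). The starting count gives S(0) = 500.
Unrolling n times gives the closed form S(n) = 500 × 5ⁿ.

S(n) = 5 × S(n-1), S(0) = 500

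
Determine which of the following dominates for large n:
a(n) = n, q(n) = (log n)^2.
Comparing growth rates:
Growth-rate hierarchy: log n ≺ any polynomial ≺ any exponential cⁿ (c>1) ≺ n! ≺ nⁿ.
polynomial degree 1 dominates polylogarithmic (log n)^2 asymptotically.

a(n) grows faster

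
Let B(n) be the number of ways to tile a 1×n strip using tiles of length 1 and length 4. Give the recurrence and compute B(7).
Condition on the last tile: it has length 1 (leaving a 1×(n-1) strip) or length 4 (leaving a 1×(n-4) strip), so B(n) = B(n-1) + B(n-4) (order-4 linear recurrence).
For 0 ≤ i < 4 only unit tiles fit, so B(i) = 1.
Iterating the recurrence: B(4) = 2, B(5) = 3, B(6) = 4, B(7) = 5.

B(n) = B(n-1) + B(n-4), with B(i) = 1 for 0 ≤ i < 4; B(7) = 5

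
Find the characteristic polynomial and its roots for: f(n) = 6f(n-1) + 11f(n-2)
Substitute f(n) = rⁿ and divide through by rⁿ⁻²: r² - 6r - 11 = 0
Discriminant: 6² + 4·11 = 80, not a perfect square, so by the quadratic formula r = (6 ± √80)/2.
General solution: f(n) = A·r₁ⁿ + B·r₂ⁿ where r₁,r₂ = (6 ± √80)/2

Characteristic: r² - 6r - 11 = 0, Roots: r = (6 ± √80)/2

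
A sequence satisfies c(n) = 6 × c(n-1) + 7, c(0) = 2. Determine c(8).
Computing step by step:
c(0) = 2
c(1) = 6 × 2 + 7 = 19
c(2) = 6 × 19 + 7 = 121
c(3) = 6 × 121 + 7 = 733
c(4) = 6 × 733 + 7 = 4405
c(5) = 6 × 4405 + 7 = 26437
c(6) = 6 × 26437 + 7 = 158629
c(7) = 6 × 158629 + 7 = 951781
c(8) = 6 × 951781 + 7 = 5710693

5710693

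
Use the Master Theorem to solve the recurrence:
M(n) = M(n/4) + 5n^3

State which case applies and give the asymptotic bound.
Master Theorem template: M(n) = a·M(n/b) + f(n).
Here: a=1, b=4, f(n)=5n^3
Compute log_b(a) = log_4(1) = 0.
f(n) = 5n^3 = Ω(n^(0+ε)) with ε = 3, and the regularity condition holds (a·f(n/b) = (a/b^3)·f(n) with a/b^3 = 4^-3 < 1). Case 3: M(n) = Θ(f(n)) = Θ(n^3).

Case 3: M(n) = Θ(n^3)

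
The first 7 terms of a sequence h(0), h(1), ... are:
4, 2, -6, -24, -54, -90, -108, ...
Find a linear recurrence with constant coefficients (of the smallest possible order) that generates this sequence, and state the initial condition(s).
Look for the lowest-order linear relation among consecutive terms.
Observation: h(n) - 3·h(n-1) - (-3)·h(n-2) = 0 holds for the shown terms, and no order-1 relation h(n) = α·h(n-1) + β fits.
Check at n=3: 3·-6 + (-3)·2 = -24. ✓

h(n) = 3h(n-1) - 3h(n-2), h(0) = 4, h(1) = 2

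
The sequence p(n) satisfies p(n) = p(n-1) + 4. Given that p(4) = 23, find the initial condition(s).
p(4) = p(0) + 4·4, so p(0) = 23 - 16 = 7.

p(0) = 7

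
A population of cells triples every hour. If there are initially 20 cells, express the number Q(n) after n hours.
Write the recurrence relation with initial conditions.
Each hour multiplies the count by 3, so the count after n hours depends only on the count after n-1 hours: Q(n) = 3 × Q(n-1). The starting count gives Q(0) = 20.
Unrolling n times gives the closed form Q(n) = 20 × 3ⁿ.

Q(n) = 3 × Q(n-1), Q(0) = 20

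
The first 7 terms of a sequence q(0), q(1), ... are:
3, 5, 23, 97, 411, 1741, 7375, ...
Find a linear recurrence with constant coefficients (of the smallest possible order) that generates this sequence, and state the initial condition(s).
Look for the lowest-order linear relation among consecutive terms.
Observation: q(n) - 4·q(n-1) - (1)·q(n-2) = 0 holds for the shown terms, and no order-1 relation q(n) = α·q(n-1) + β fits.
Check at n=3: 4·23 + (1)·5 = 97. ✓

q(n) = 4q(n-1) + q(n-2), q(0) = 3, q(1) = 5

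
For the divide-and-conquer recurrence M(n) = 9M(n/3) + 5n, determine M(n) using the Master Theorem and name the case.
Master Theorem template: M(n) = a·M(n/b) + f(n).
Here: a=9, b=3, f(n)=5n
Compute log_b(a) = log_3(9) = 2.
f(n) = 5n = O(n^(2-ε)) with ε = 1. Case 1: M(n) = Θ(n^log_b(a)) = Θ(n^2).

Case 1: M(n) = Θ(n^2)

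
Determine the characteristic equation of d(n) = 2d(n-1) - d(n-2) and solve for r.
Substitute d(n) = rⁿ and divide through by rⁿ⁻²: r² - 2r + 1 = 0
Factor: (r - 1)² = 0, so r = 1 (double root).
General solution: d(n) = (A + Bn)·1ⁿ

Characteristic: r² - 2r + 1 = 0, Roots: r = 1 (double root)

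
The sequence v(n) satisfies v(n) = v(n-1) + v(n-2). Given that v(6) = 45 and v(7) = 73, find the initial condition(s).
Work backwards using v(k) = v(k+2) - v(k+1):
v(5) = v(7) - v(6) = 73 - 45 = 28
v(4) = v(6) - v(5) = 45 - 28 = 17
v(3) = v(5) - v(4) = 28 - 17 = 11
v(2) = v(4) - v(3) = 17 - 11 = 6
v(1) = v(3) - v(2) = 11 - 6 = 5
v(0) = v(2) - v(1) = 6 - 5 = 1

v(0) = 1, v(1) = 5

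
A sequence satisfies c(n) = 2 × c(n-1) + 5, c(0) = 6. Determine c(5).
Computing step by step:
c(0) = 6
c(1) = 2 × 6 + 5 = 17
c(2) = 2 × 17 + 5 = 39
c(3) = 2 × 39 + 5 = 83
c(4) = 2 × 83 + 5 = 171
c(5) = 2 × 171 + 5 = 347

347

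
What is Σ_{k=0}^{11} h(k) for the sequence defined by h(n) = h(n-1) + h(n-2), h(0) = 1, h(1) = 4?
Computing the sequence terms: 1, 4, 5, 9, 14, 23, 37, 60, 97, 157, 254, 411
Adding these values together:

1072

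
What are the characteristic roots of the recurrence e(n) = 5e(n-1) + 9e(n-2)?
Substitute e(n) = rⁿ and divide through by rⁿ⁻²: r² - 5r - 9 = 0
Discriminant: 5² + 4·9 = 61, not a perfect square, so by the quadratic formula r = (5 ± √61)/2.
General solution: e(n) = A·r₁ⁿ + B·r₂ⁿ where r₁,r₂ = (5 ± √61)/2

Characteristic: r² - 5r - 9 = 0, Roots: r = (5 ± √61)/2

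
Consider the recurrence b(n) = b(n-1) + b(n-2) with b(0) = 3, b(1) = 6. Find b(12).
Computing the sequence terms:
3, 6, 9, 15, 24, 39, 63, 102, 165, 267, 432, 699, 1131

1131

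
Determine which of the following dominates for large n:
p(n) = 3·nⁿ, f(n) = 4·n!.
Comparing growth rates:
Growth-rate hierarchy: log n ≺ any polynomial ≺ any exponential cⁿ (c>1) ≺ n! ≺ nⁿ.
super-exponential nⁿ dominates factorial asymptotically.

p(n) grows faster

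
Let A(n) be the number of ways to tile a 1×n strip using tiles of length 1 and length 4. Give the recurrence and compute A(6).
Condition on the last tile: it has length 1 (leaving a 1×(n-1) strip) or length 4 (leaving a 1×(n-4) strip), so A(n) = A(n-1) + A(n-4) (order-4 linear recurrence).
For 0 ≤ i < 4 only unit tiles fit, so A(i) = 1.
Iterating the recurrence: A(4) = 2, A(5) = 3, A(6) = 4.

A(n) = A(n-1) + A(n-4), with A(i) = 1 for 0 ≤ i < 4; A(6) = 4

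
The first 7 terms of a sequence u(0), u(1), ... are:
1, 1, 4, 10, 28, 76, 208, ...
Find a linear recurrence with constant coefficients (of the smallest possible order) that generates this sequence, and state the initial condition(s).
Look for the lowest-order linear relation among consecutive terms.
Observation: u(n) - 2·u(n-1) - (2)·u(n-2) = 0 holds for the shown terms, and no order-1 relation u(n) = α·u(n-1) + β fits.
Check at n=3: 2·4 + (2)·1 = 10. ✓

u(n) = 2u(n-1) + 2u(n-2), u(0) = 1, u(1) = 1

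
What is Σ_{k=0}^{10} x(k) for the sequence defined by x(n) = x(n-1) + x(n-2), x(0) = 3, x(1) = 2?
Computing the sequence terms: 3, 2, 5, 7, 12, 19, 31, 50, 81, 131, 212
Adding these values together:

553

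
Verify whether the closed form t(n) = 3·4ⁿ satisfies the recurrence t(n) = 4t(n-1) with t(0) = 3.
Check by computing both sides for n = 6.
From the recurrence with t(0) = 3:
  t(0) = 3, t(1) = 12, t(2) = 48, t(3) = 192, t(4) = 768, t(5) = 3072, t(6) = 12288
  so the recurrence gives t(6) = 12288.
From the proposed closed form t(n) = 3·4ⁿ:
  t(6) = 12288.
Both sides give 12288 at n = 6, and the initial condition(s) match, so the closed form is consistent.

Yes, the closed form is correct.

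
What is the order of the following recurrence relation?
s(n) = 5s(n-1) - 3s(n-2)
The order is the largest lag k for which s(n-k) appears. Here the deepest term is s(n-2), so the order is 2.

Order 2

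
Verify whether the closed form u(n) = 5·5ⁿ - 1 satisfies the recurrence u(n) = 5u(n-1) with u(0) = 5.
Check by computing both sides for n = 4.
From the recurrence with u(0) = 5:
  u(0) = 5, u(1) = 25, u(2) = 125, u(3) = 625, u(4) = 3125
  so the recurrence gives u(4) = 3125.
From the proposed closed form u(n) = 5·5ⁿ - 1:
  u(4) = 3124.
The recurrence gives 3125 but the closed form gives 3124, so the closed form does not satisfy the recurrence.

No, the closed form is incorrect.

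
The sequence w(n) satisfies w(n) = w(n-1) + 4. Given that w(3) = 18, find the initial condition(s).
w(3) = w(0) + 3·4, so w(0) = 18 - 12 = 6.

w(0) = 6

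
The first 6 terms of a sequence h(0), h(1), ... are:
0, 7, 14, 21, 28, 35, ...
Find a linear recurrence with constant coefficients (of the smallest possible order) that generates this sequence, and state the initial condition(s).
Look for the lowest-order linear relation among consecutive terms.
Observation: consecutive differences are constant (= 7).
Check at n=2: 1·7 + 7 = 14. ✓

h(n) = h(n-1) + 7, h(0) = 0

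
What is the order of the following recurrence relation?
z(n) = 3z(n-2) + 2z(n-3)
The order is the largest lag k for which z(n-k) appears. Here the deepest term is z(n-3), so the order is 3.

Order 3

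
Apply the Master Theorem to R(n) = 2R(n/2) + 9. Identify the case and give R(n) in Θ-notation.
Master Theorem template: R(n) = a·R(n/b) + f(n).
Here: a=2, b=2, f(n)=9
Compute log_b(a) = log_2(2) = 1.
f(n) = 9 = O(n^(1-ε)) with ε = 1. Case 1: R(n) = Θ(n^log_b(a)) = Θ(n).

Case 1: R(n) = Θ(n)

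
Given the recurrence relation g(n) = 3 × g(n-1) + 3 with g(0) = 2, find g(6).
Computing step by step:
g(0) = 2
g(1) = 3 × 2 + 3 = 9
g(2) = 3 × 9 + 3 = 30
g(3) = 3 × 30 + 3 = 93
g(4) = 3 × 93 + 3 = 282
g(5) = 3 × 282 + 3 = 849
g(6) = 3 × 849 + 3 = 2550

2550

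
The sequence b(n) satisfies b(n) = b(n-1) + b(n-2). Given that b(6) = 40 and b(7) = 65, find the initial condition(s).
Work backwards using b(k) = b(k+2) - b(k+1):
b(5) = b(7) - b(6) = 65 - 40 = 25
b(4) = b(6) - b(5) = 40 - 25 = 15
b(3) = b(5) - b(4) = 25 - 15 = 10
b(2) = b(4) - b(3) = 15 - 10 = 5
b(1) = b(3) - b(2) = 10 - 5 = 5
b(0) = b(2) - b(1) = 5 - 5 = 0

b(0) = 0, b(1) = 5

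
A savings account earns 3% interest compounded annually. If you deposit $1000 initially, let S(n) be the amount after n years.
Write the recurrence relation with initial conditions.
Each year the balance grows by 3%, i.e. is multiplied by 1 + 3/100 = 1.03, so S(n) = 1.03 × S(n-1). The initial deposit gives S(0) = 1000.
Unrolling gives the closed form S(n) = 1000 × (1.03)ⁿ.

S(n) = 1.03 × S(n-1), S(0) = 1000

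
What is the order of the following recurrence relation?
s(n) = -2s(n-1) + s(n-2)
The order is the largest lag k for which s(n-k) appears. Here the deepest term is s(n-2), so the order is 2.

Order 2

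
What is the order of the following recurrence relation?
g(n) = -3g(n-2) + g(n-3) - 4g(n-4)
The order is the largest lag k for which g(n-k) appears. Here the deepest term is g(n-4), so the order is 4.

Order 4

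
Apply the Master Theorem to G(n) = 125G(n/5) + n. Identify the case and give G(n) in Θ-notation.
Master Theorem template: G(n) = a·G(n/b) + f(n).
Here: a=125, b=5, f(n)=n
Compute log_b(a) = log_5(125) = 3.
f(n) = n = O(n^(3-ε)) with ε = 2. Case 1: G(n) = Θ(n^log_b(a)) = Θ(n^3).

Case 1: G(n) = Θ(n^3)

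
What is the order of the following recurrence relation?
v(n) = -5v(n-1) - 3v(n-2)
The order is the largest lag k for which v(n-k) appears. Here the deepest term is v(n-2), so the order is 2.

Order 2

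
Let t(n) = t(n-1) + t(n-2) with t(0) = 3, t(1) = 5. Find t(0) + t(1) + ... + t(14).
Computing the sequence terms: 3, 5, 8, 13, 21, 34, 55, 89, 144, 233, 377, 610, 987, 1597, 2584
Adding these values together:

6760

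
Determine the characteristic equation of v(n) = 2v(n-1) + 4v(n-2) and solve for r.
Substitute v(n) = rⁿ and divide through by rⁿ⁻²: r² - 2r - 4 = 0
Discriminant: 2² + 4·4 = 20, not a perfect square, so by the quadratic formula r = (2 ± √20)/2.
General solution: v(n) = A·r₁ⁿ + B·r₂ⁿ where r₁,r₂ = (2 ± √20)/2

Characteristic: r² - 2r - 4 = 0, Roots: r = (2 ± √20)/2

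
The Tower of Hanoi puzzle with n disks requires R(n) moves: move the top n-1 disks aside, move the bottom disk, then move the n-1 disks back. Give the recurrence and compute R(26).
Moving n disks = move the top n-1 disks aside (R(n-1) moves) + move the largest disk (1 move) + move the n-1 disks back on top (R(n-1) moves), so R(n) = 2R(n-1) + 1, with R(1) = 1 (a single disk takes one move).
First terms: 1, 3, 7, 15, 31, 63, … — each is one less than a power of 2. Indeed R(n) + 1 = 2(R(n-1) + 1) with R(1) + 1 = 2, so R(n) + 1 = 2ⁿ and R(n) = 2ⁿ - 1.
Hence R(26) = 2^26 - 1 = 67108864 - 1 = 67108863.

R(n) = 2R(n-1) + 1, R(1) = 1; R(26) = 67108863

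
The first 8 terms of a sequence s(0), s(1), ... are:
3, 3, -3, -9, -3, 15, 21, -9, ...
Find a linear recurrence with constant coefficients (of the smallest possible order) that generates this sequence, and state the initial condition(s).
Look for the lowest-order linear relation among consecutive terms.
Observation: s(n) - 1·s(n-1) - (-2)·s(n-2) = 0 holds for the shown terms, and no order-1 relation s(n) = α·s(n-1) + β fits.
Check at n=3: 1·-3 + (-2)·3 = -9. ✓

s(n) = s(n-1) - 2s(n-2), s(0) = 3, s(1) = 3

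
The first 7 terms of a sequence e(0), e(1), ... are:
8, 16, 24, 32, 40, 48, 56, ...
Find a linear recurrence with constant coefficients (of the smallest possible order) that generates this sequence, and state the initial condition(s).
Look for the lowest-order linear relation among consecutive terms.
Observation: consecutive differences are constant (= 8).
Check at n=2: 1·16 + 8 = 24. ✓

e(n) = e(n-1) + 8, e(0) = 8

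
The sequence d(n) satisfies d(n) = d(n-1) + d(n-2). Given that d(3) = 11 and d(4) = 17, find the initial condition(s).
Work backwards using d(k) = d(k+2) - d(k+1):
d(2) = d(4) - d(3) = 17 - 11 = 6
d(1) = d(3) - d(2) = 11 - 6 = 5
d(0) = d(2) - d(1) = 6 - 5 = 1

d(0) = 1, d(1) = 5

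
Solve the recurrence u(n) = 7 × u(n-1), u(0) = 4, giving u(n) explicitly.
Recurrence: u(n) = 7 × u(n-1), initial: u(0) = 4.
Each term is 7 times the previous, so this is geometric with ratio 7. After n steps: u(n) = u(0)·7ⁿ = 4·7ⁿ.

u(n) = 4·7ⁿ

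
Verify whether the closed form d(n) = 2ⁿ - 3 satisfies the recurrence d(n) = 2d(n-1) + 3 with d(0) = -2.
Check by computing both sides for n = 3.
From the recurrence with d(0) = -2:
  d(0) = -2, d(1) = -1, d(2) = 1, d(3) = 5
  so the recurrence gives d(3) = 5.
From the proposed closed form d(n) = 2ⁿ - 3:
  d(3) = 5.
Both sides give 5 at n = 3, and the initial condition(s) match, so the closed form is consistent.

Yes, the closed form is correct.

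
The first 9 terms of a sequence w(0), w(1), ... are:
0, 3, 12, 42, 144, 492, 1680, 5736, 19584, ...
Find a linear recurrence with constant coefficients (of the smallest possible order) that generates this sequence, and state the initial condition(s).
Look for the lowest-order linear relation among consecutive terms.
Observation: w(n) - 4·w(n-1) - (-2)·w(n-2) = 0 holds for the shown terms, and no order-1 relation w(n) = α·w(n-1) + β fits.
Check at n=3: 4·12 + (-2)·3 = 42. ✓

w(n) = 4w(n-1) - 2w(n-2), w(0) = 0, w(1) = 3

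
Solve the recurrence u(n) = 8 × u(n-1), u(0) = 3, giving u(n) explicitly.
Recurrence: u(n) = 8 × u(n-1), initial: u(0) = 3.
Each term is 8 times the previous, so this is geometric with ratio 8. After n steps: u(n) = u(0)·8ⁿ = 3·8ⁿ.

u(n) = 3·8ⁿ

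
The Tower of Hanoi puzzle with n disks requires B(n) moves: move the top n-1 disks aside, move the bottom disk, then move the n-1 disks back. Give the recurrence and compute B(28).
Moving n disks = move the top n-1 disks aside (B(n-1) moves) + move the largest disk (1 move) + move the n-1 disks back on top (B(n-1) moves), so B(n) = 2B(n-1) + 1, with B(1) = 1 (a single disk takes one move).
First terms: 1, 3, 7, 15, 31, 63, … — each is one less than a power of 2. Indeed B(n) + 1 = 2(B(n-1) + 1) with B(1) + 1 = 2, so B(n) + 1 = 2ⁿ and B(n) = 2ⁿ - 1.
Hence B(28) = 2^28 - 1 = 268435456 - 1 = 268435455.

B(n) = 2B(n-1) + 1, B(1) = 1; B(28) = 268435455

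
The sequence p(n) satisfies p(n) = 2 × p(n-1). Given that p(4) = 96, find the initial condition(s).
In general p(n) = 2ⁿ · p(0). At n = 4: p(0) = p(4) / 2^4 = 96 / 16 = 6.

p(0) = 6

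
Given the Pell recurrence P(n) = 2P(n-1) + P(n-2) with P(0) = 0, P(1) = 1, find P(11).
Computing the sequence terms:
0, 1, 2, 5, 12, 29, 70, 169, 408, 985, 2378, 5741

5741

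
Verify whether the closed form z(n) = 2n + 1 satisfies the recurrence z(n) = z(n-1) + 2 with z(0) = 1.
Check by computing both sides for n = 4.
From the recurrence with z(0) = 1:
  z(0) = 1, z(1) = 3, z(2) = 5, z(3) = 7, z(4) = 9
  so the recurrence gives z(4) = 9.
From the proposed closed form z(n) = 2n + 1:
  z(4) = 9.
Both sides give 9 at n = 4, and the initial condition(s) match, so the closed form is consistent.

Yes, the closed form is correct.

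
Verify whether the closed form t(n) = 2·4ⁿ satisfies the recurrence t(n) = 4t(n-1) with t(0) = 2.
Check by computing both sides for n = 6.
From the recurrence with t(0) = 2:
  t(0) = 2, t(1) = 8, t(2) = 32, t(3) = 128, t(4) = 512, t(5) = 2048, t(6) = 8192
  so the recurrence gives t(6) = 8192.
From the proposed closed form t(n) = 2·4ⁿ:
  t(6) = 8192.
Both sides give 8192 at n = 6, and the initial condition(s) match, so the closed form is consistent.

Yes, the closed form is correct.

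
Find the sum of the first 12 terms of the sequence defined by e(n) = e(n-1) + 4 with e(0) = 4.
Computing the sequence terms: 4, 8, 12, 16, 20, 24, 28, 32, 36, 40, 44, 48
Adding these values together:

312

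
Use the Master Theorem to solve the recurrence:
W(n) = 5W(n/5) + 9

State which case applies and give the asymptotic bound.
Master Theorem template: W(n) = a·W(n/b) + f(n).
Here: a=5, b=5, f(n)=9
Compute log_b(a) = log_5(5) = 1.
f(n) = 9 = O(n^(1-ε)) with ε = 1. Case 1: W(n) = Θ(n^log_b(a)) = Θ(n).

Case 1: W(n) = Θ(n)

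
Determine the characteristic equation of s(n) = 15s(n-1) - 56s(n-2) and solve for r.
Substitute s(n) = rⁿ and divide through by rⁿ⁻²: r² - 15r + 56 = 0
Factor: (r - 7)(r - 8) = 0, so r = 7, 8.
General solution: s(n) = A·7ⁿ + B·8ⁿ

Characteristic: r² - 15r + 56 = 0, Roots: r = 7, 8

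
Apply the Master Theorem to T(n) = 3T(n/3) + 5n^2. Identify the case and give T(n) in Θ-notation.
Master Theorem template: T(n) = a·T(n/b) + f(n).
Here: a=3, b=3, f(n)=5n^2
Compute log_b(a) = log_3(3) = 1.
f(n) = 5n^2 = Ω(n^(1+ε)) with ε = 1, and the regularity condition holds (a·f(n/b) = (a/b^2)·f(n) with a/b^2 = 3^-1 < 1). Case 3: T(n) = Θ(f(n)) = Θ(n^2).

Case 3: T(n) = Θ(n^2)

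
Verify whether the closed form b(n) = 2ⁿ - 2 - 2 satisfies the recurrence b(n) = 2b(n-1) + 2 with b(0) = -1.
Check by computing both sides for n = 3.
From the recurrence with b(0) = -1:
  b(0) = -1, b(1) = 0, b(2) = 2, b(3) = 6
  so the recurrence gives b(3) = 6.
From the proposed closed form b(n) = 2ⁿ - 2 - 2:
  b(3) = 4.
The recurrence gives 6 but the closed form gives 4, so the closed form does not satisfy the recurrence.

No, the closed form is incorrect.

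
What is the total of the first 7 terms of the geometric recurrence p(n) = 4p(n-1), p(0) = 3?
Computing the sequence terms: 3, 12, 48, 192, 768, 3072, 12288
Adding these values together:

16383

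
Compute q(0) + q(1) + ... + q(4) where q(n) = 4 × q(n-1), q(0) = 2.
Computing the sequence terms: 2, 8, 32, 128, 512
Adding these values together:

682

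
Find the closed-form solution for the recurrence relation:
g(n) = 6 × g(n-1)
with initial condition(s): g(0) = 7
Recurrence: g(n) = 6 × g(n-1), initial: g(0) = 7.
Each term is 6 times the previous, so this is geometric with ratio 6. After n steps: g(n) = g(0)·6ⁿ = 7·6ⁿ.

g(n) = 7·6ⁿ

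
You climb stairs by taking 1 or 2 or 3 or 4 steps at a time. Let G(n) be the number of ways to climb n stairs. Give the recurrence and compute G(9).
Condition on the size of the last step (1 to 4): before it there were n-1, …, n-4 stairs climbed, and these cases are disjoint, so G(n) = G(n-1) + G(n-2) + G(n-3) + G(n-4) (order-4 linear recurrence).
Initial conditions by direct count (compositions of i into parts ≤ 4): G(1) = 1; G(2) = 2; G(3) = 4; G(4) = 8.
Iterating the recurrence: G(5) = 15, G(6) = 29, G(7) = 56, G(8) = 108, G(9) = 208.

G(n) = G(n-1) + G(n-2) + G(n-3) + G(n-4), G(1) = 1, G(2) = 2, G(3) = 4, G(4) = 8; G(9) = 208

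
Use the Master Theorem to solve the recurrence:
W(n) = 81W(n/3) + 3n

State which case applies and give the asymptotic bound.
Master Theorem template: W(n) = a·W(n/b) + f(n).
Here: a=81, b=3, f(n)=3n
Compute log_b(a) = log_3(81) = 4.
f(n) = 3n = O(n^(4-ε)) with ε = 3. Case 1: W(n) = Θ(n^log_b(a)) = Θ(n^4).

Case 1: W(n) = Θ(n^4)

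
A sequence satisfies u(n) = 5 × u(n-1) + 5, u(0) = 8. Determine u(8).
Computing step by step:
u(0) = 8
u(1) = 5 × 8 + 5 = 45
u(2) = 5 × 45 + 5 = 230
u(3) = 5 × 230 + 5 = 1155
u(4) = 5 × 1155 + 5 = 5780
u(5) = 5 × 5780 + 5 = 28905
u(6) = 5 × 28905 + 5 = 144530
u(7) = 5 × 144530 + 5 = 722655
u(8) = 5 × 722655 + 5 = 3613280

3613280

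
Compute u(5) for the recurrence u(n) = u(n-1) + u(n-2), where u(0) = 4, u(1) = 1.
Computing the sequence terms:
4, 1, 5, 6, 11, 17

17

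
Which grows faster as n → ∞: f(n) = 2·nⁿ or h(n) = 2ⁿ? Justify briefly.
Comparing growth rates:
Growth-rate hierarchy: log n ≺ any polynomial ≺ any exponential cⁿ (c>1) ≺ n! ≺ nⁿ.
super-exponential nⁿ dominates exponential base 2 asymptotically.

f(n) grows faster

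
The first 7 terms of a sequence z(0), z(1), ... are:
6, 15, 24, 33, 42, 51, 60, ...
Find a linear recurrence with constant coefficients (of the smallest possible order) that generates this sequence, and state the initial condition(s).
Look for the lowest-order linear relation among consecutive terms.
Observation: consecutive differences are constant (= 9).
Check at n=2: 1·15 + 9 = 24. ✓

z(n) = z(n-1) + 9, z(0) = 6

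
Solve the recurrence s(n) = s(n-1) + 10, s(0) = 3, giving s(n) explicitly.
Recurrence: s(n) = s(n-1) + 10, initial: s(0) = 3.
Each step adds 10, so s(n) = s(0) + 10n = 10n + 3.

s(n) = 10n + 3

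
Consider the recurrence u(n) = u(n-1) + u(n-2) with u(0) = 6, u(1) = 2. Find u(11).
Computing the sequence terms:
6, 2, 8, 10, 18, 28, 46, 74, 120, 194, 314, 508

508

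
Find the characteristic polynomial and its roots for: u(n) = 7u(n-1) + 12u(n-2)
Substitute u(n) = rⁿ and divide through by rⁿ⁻²: r² - 7r - 12 = 0
Discriminant: 7² + 4·12 = 97, not a perfect square, so by the quadratic formula r = (7 ± √97)/2.
General solution: u(n) = A·r₁ⁿ + B·r₂ⁿ where r₁,r₂ = (7 ± √97)/2

Characteristic: r² - 7r - 12 = 0, Roots: r = (7 ± √97)/2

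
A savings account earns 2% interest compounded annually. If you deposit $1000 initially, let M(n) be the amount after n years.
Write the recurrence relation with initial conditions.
Each year the balance grows by 2%, i.e. is multiplied by 1 + 2/100 = 1.02, so M(n) = 1.02 × M(n-1). The initial deposit gives M(0) = 1000.
Unrolling gives the closed form M(n) = 1000 × (1.02)ⁿ.

M(n) = 1.02 × M(n-1), M(0) = 1000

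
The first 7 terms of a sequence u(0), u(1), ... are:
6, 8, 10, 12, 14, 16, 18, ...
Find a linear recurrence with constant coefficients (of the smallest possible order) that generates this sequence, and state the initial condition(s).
Look for the lowest-order linear relation among consecutive terms.
Observation: consecutive differences are constant (= 2).
Check at n=2: 1·8 + 2 = 10. ✓

u(n) = u(n-1) + 2, u(0) = 6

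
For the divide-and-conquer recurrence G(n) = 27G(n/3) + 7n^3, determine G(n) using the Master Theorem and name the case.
Master Theorem template: G(n) = a·G(n/b) + f(n).
Here: a=27, b=3, f(n)=7n^3
Compute log_b(a) = log_3(27) = 3.
f(n) = 7n^3 = Θ(n^3). Case 2: G(n) = Θ(n^3 log n).

Case 2: G(n) = Θ(n^3 log n)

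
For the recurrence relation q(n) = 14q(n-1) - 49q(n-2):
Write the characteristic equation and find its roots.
Substitute q(n) = rⁿ and divide through by rⁿ⁻²: r² - 14r + 49 = 0
Factor: (r - 7)² = 0, so r = 7 (double root).
General solution: q(n) = (A + Bn)·7ⁿ

Characteristic: r² - 14r + 49 = 0, Roots: r = 7 (double root)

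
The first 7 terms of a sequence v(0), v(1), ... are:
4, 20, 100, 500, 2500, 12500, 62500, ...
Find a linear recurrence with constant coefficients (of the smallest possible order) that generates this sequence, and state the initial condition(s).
Look for the lowest-order linear relation among consecutive terms.
Observation: each term is 5× the previous.
Check at n=2: 5·20 = 100. ✓

v(n) = 5 × v(n-1), v(0) = 4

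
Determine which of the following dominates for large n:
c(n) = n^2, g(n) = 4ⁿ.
Comparing growth rates:
Growth-rate hierarchy: log n ≺ any polynomial ≺ any exponential cⁿ (c>1) ≺ n! ≺ nⁿ.
exponential base 4 dominates polynomial degree 2 asymptotically.

g(n) grows faster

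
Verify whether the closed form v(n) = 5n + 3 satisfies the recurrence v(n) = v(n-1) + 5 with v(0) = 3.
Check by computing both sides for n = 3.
From the recurrence with v(0) = 3:
  v(0) = 3, v(1) = 8, v(2) = 13, v(3) = 18
  so the recurrence gives v(3) = 18.
From the proposed closed form v(n) = 5n + 3:
  v(3) = 18.
Both sides give 18 at n = 3, and the initial condition(s) match, so the closed form is consistent.

Yes, the closed form is correct.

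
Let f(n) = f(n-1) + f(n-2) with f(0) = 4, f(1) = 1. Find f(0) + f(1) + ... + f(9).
Computing the sequence terms: 4, 1, 5, 6, 11, 17, 28, 45, 73, 118
Adding these values together:

308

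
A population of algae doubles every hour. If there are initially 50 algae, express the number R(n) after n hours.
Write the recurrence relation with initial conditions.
Each hour multiplies the count by 2, so the count after n hours depends only on the count after n-1 hours: R(n) = 2 × R(n-1). The starting count gives R(0) = 50.
Unrolling n times gives the closed form R(n) = 50 × 2ⁿ.

R(n) = 2 × R(n-1), R(0) = 50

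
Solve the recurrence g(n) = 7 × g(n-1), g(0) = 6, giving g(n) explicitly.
Recurrence: g(n) = 7 × g(n-1), initial: g(0) = 6.
Each term is 7 times the previous, so this is geometric with ratio 7. After n steps: g(n) = g(0)·7ⁿ = 6·7ⁿ.

g(n) = 6·7ⁿ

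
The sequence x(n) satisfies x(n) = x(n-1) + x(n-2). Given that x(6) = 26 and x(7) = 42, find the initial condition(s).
Work backwards using x(k) = x(k+2) - x(k+1):
x(5) = x(7) - x(6) = 42 - 26 = 16
x(4) = x(6) - x(5) = 26 - 16 = 10
x(3) = x(5) - x(4) = 16 - 10 = 6
x(2) = x(4) - x(3) = 10 - 6 = 4
x(1) = x(3) - x(2) = 6 - 4 = 2
x(0) = x(2) - x(1) = 4 - 2 = 2

x(0) = 2, x(1) = 2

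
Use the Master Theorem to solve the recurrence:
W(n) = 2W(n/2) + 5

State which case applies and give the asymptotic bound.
Master Theorem template: W(n) = a·W(n/b) + f(n).
Here: a=2, b=2, f(n)=5
Compute log_b(a) = log_2(2) = 1.
f(n) = 5 = O(n^(1-ε)) with ε = 1. Case 1: W(n) = Θ(n^log_b(a)) = Θ(n).

Case 1: W(n) = Θ(n)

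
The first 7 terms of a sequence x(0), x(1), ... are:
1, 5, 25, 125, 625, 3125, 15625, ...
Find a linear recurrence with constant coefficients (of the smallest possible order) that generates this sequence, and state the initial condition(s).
Look for the lowest-order linear relation among consecutive terms.
Observation: each term is 5× the previous.
Check at n=2: 5·5 = 25. ✓

x(n) = 5 × x(n-1), x(0) = 1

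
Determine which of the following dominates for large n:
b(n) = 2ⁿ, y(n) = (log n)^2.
Comparing growth rates:
Growth-rate hierarchy: log n ≺ any polynomial ≺ any exponential cⁿ (c>1) ≺ n! ≺ nⁿ.
exponential base 2 dominates polylogarithmic (log n)^2 asymptotically.

b(n) grows faster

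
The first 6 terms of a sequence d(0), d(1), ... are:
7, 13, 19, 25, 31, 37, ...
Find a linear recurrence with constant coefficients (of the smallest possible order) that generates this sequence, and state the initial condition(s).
Look for the lowest-order linear relation among consecutive terms.
Observation: consecutive differences are constant (= 6).
Check at n=2: 1·13 + 6 = 19. ✓

d(n) = d(n-1) + 6, d(0) = 7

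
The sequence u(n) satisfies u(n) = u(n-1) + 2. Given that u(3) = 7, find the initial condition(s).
u(3) = u(0) + 3·2, so u(0) = 7 - 6 = 1.

u(0) = 1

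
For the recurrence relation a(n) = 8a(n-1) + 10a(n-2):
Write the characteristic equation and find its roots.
Substitute a(n) = rⁿ and divide through by rⁿ⁻²: r² - 8r - 10 = 0
Discriminant: 8² + 4·10 = 104, not a perfect square, so by the quadratic formula r = (8 ± √104)/2.
General solution: a(n) = A·r₁ⁿ + B·r₂ⁿ where r₁,r₂ = (8 ± √104)/2

Characteristic: r² - 8r - 10 = 0, Roots: r = (8 ± √104)/2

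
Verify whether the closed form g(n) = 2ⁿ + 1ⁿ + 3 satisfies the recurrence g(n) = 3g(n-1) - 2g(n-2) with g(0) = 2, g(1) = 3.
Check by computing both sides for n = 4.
From the recurrence with g(0) = 2, g(1) = 3:
  g(0) = 2, g(1) = 3, g(2) = 5, g(3) = 9, g(4) = 17
  so the recurrence gives g(4) = 17.
From the proposed closed form g(n) = 2ⁿ + 1ⁿ + 3:
  g(4) = 20.
The recurrence gives 17 but the closed form gives 20, so the closed form does not satisfy the recurrence.

No, the closed form is incorrect.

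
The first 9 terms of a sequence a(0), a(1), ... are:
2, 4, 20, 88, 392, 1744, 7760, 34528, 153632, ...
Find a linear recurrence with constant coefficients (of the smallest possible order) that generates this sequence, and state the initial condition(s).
Look for the lowest-order linear relation among consecutive terms.
Observation: a(n) - 4·a(n-1) - (2)·a(n-2) = 0 holds for the shown terms, and no order-1 relation a(n) = α·a(n-1) + β fits.
Check at n=3: 4·20 + (2)·4 = 88. ✓

a(n) = 4a(n-1) + 2a(n-2), a(0) = 2, a(1) = 4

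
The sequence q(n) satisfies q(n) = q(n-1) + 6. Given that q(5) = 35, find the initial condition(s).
q(5) = q(0) + 5·6, so q(0) = 35 - 30 = 5.

q(0) = 5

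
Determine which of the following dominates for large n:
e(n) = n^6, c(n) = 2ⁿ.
Comparing growth rates:
Growth-rate hierarchy: log n ≺ any polynomial ≺ any exponential cⁿ (c>1) ≺ n! ≺ nⁿ.
exponential base 2 dominates polynomial degree 6 asymptotically.

c(n) grows faster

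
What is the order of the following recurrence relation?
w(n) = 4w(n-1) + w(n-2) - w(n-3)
The order is the largest lag k for which w(n-k) appears. Here the deepest term is w(n-3), so the order is 3.

Order 3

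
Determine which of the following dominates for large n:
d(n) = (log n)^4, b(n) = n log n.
Comparing growth rates:
Growth-rate hierarchy: log n ≺ any polynomial ≺ any exponential cⁿ (c>1) ≺ n! ≺ nⁿ.
polynomial degree 1 (with log factor) dominates polylogarithmic (log n)^4 asymptotically.

b(n) grows faster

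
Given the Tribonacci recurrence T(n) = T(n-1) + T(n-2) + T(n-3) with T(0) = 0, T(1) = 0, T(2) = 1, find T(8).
Computing the sequence terms:
0, 0, 1, 1, 2, 4, 7, 13, 24

24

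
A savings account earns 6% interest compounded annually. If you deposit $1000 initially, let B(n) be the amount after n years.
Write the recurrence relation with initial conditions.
Each year the balance grows by 6%, i.e. is multiplied by 1 + 6/100 = 1.06, so B(n) = 1.06 × B(n-1). The initial deposit gives B(0) = 1000.
Unrolling gives the closed form B(n) = 1000 × (1.06)ⁿ.

B(n) = 1.06 × B(n-1), B(0) = 1000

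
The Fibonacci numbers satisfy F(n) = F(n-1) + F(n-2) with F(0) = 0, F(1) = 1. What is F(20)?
Computing the sequence terms:
0, 1, 1, 2, 3, 5, 8, 13, 21, 34, 55, 89, 144, 233, 377, 610, 987, 1597, 2584, 4181, 6765

6765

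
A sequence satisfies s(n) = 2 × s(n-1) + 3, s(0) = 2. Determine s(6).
Computing step by step:
s(0) = 2
s(1) = 2 × 2 + 3 = 7
s(2) = 2 × 7 + 3 = 17
s(3) = 2 × 17 + 3 = 37
s(4) = 2 × 37 + 3 = 77
s(5) = 2 × 77 + 3 = 157
s(6) = 2 × 157 + 3 = 317

317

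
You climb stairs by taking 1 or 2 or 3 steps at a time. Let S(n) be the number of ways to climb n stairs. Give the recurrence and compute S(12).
Condition on the size of the last step (1 to 3): before it there were n-1, …, n-3 stairs climbed, and these cases are disjoint, so S(n) = S(n-1) + S(n-2) + S(n-3) (order-3 linear recurrence).
Initial conditions by direct count (compositions of i into parts ≤ 3): S(1) = 1; S(2) = 2; S(3) = 4.
Iterating the recurrence: S(4) = 7, S(5) = 13, S(6) = 24, S(7) = 44, S(8) = 81, S(9) = 149, S(10) = 274, S(11) = 504, S(12) = 927.

S(n) = S(n-1) + S(n-2) + S(n-3), S(1) = 1, S(2) = 2, S(3) = 4; S(12) = 927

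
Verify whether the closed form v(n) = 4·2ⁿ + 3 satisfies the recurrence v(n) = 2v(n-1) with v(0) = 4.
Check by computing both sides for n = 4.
From the recurrence with v(0) = 4:
  v(0) = 4, v(1) = 8, v(2) = 16, v(3) = 32, v(4) = 64
  so the recurrence gives v(4) = 64.
From the proposed closed form v(n) = 4·2ⁿ + 3:
  v(4) = 67.
The recurrence gives 64 but the closed form gives 67, so the closed form does not satisfy the recurrence.

No, the closed form is incorrect.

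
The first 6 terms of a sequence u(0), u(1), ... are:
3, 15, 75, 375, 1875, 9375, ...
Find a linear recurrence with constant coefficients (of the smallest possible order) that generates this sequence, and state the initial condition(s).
Look for the lowest-order linear relation among consecutive terms.
Observation: each term is 5× the previous.
Check at n=2: 5·15 = 75. ✓

u(n) = 5 × u(n-1), u(0) = 3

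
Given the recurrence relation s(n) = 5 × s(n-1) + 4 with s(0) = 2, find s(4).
Computing step by step:
s(0) = 2
s(1) = 5 × 2 + 4 = 14
s(2) = 5 × 14 + 4 = 74
s(3) = 5 × 74 + 4 = 374
s(4) = 5 × 374 + 4 = 1874

1874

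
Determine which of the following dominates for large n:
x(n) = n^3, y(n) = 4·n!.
Comparing growth rates:
Growth-rate hierarchy: log n ≺ any polynomial ≺ any exponential cⁿ (c>1) ≺ n! ≺ nⁿ.
factorial dominates polynomial degree 3 asymptotically.

y(n) grows faster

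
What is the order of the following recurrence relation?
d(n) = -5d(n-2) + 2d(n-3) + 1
The order is the largest lag k for which d(n-k) appears. Here the deepest term is d(n-3) (the 1 term is non-homogeneous and does not affect the order), so the order is 3.

Order 3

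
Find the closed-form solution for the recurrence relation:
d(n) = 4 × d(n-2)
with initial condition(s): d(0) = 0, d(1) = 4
Recurrence: d(n) = 4 × d(n-2), initial: d(0) = 0, d(1) = 4.
Characteristic equation: r² - 4 = 0, which factors as (r - 2)(r + 2) = 0, so r = 2, -2. General solution d(n) = A·2ⁿ + B·(-2)ⁿ. From d(0) = 0: A + B = 0. From d(1) = 4: 2A - 2B = 4. Solving gives A = 1, B = -1.

d(n) = 2ⁿ - (-2)ⁿ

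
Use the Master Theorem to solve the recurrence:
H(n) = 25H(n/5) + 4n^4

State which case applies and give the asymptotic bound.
Master Theorem template: H(n) = a·H(n/b) + f(n).
Here: a=25, b=5, f(n)=4n^4
Compute log_b(a) = log_5(25) = 2.
f(n) = 4n^4 = Ω(n^(2+ε)) with ε = 2, and the regularity condition holds (a·f(n/b) = (a/b^4)·f(n) with a/b^4 = 5^-2 < 1). Case 3: H(n) = Θ(f(n)) = Θ(n^4).

Case 3: H(n) = Θ(n^4)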